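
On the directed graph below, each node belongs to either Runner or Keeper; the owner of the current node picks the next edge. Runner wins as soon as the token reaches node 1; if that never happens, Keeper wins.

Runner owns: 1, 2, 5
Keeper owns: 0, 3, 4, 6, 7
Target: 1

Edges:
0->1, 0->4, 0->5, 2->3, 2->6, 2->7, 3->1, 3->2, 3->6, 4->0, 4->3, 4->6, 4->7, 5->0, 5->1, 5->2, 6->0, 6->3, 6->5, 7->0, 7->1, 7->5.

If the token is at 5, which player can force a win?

Runner

A0 = {1}
A1: add {5} — 5 (Runner) has 5→1.
A2 = A1; e.g. 0 (Keeper) can still go to 4. Fixed point.
5 ∈ A1, so Runner can force the target.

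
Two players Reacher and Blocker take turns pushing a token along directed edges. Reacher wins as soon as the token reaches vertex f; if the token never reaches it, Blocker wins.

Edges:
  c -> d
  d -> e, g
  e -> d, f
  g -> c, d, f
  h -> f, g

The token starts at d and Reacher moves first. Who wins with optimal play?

Track states (vertex, player-to-move).
A0 = {(f,Reacher), (f,Blocker)}
A1: add {(e,Reacher), (g,Reacher), (h,Reacher)}.
A2: add {(d,Blocker), (h,Blocker)}.
A3: add {(c,Reacher)}.
A4 = A3; e.g. (c,Blocker) stays out. (d,Reacher) never enters ⇒ Blocker avoids the target.

Blocker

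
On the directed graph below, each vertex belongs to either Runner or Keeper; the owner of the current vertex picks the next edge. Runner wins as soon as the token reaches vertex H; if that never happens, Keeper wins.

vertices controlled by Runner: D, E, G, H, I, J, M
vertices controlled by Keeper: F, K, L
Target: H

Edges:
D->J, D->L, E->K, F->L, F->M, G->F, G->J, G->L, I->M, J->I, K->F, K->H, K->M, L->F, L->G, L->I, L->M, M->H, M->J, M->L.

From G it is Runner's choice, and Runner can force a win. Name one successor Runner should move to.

A0 = {H}
A1: add {M} — M (Runner) has M→H.
A2: add {I} — I (Runner) has I→M.
A3: add {J} — J (Runner) has J→I.
A4: add {D, G} — D (Runner) has D→J; G (Runner) has G→J.
A5 = A4; e.g. E (Runner) has no edge into A4. Fixed point.
From G, successor J is in the attractor (rank 3); the other successors F, L are not.

J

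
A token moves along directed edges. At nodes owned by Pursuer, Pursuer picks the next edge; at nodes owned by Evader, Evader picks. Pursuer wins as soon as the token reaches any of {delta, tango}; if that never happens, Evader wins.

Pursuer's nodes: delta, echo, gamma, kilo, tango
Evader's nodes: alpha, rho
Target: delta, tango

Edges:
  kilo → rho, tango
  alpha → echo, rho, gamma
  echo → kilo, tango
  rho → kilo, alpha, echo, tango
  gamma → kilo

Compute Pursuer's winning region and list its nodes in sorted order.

A0 = {delta, tango}
A1: add {echo, kilo} — kilo (Pursuer) has kilo→tango; echo (Pursuer) has echo→tango.
A2: add {gamma} — gamma (Pursuer) has gamma→kilo.
A3 = A2; e.g. alpha (Evader) can still go to rho. Fixed point.
Pursuer's winning region = {delta, echo, gamma, kilo, tango}.

delta, echo, gamma, kilo, tango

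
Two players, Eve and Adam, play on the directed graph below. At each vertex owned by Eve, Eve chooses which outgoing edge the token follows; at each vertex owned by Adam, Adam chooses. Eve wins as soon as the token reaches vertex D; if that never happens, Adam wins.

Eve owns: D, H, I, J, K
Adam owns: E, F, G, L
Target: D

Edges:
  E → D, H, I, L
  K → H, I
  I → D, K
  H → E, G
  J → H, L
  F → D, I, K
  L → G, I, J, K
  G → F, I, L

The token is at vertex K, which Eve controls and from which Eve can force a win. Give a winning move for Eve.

I

A0 = {D}
A1: add {I} — I (Eve) has I→D.
A2: add {K} — K (Eve) has K→I.
A3: add {F} — F (Adam): all of {D, I, K} already in.
A4 = A3; e.g. E (Adam) can still go to H. Fixed point.
From K, successor I is in the attractor (rank 1); the other successor H is not.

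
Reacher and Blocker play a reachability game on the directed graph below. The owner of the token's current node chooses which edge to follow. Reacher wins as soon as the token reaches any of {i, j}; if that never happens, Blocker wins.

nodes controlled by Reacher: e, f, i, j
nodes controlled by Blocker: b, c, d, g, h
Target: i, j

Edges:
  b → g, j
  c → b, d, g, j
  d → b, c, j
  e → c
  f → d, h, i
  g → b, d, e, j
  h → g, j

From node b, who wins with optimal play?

A0 = {i, j}
A1: add {f} — f (Reacher) has f→i.
A2 = A1; e.g. b (Blocker) can still go to g. Fixed point.
b never enters the attractor, so Blocker can avoid the target forever.

Blocker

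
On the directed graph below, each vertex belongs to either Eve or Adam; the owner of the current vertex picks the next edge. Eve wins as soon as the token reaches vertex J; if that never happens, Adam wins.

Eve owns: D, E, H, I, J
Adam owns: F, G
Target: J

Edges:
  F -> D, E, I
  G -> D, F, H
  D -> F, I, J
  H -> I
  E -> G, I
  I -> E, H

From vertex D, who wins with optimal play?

A0 = {J}
A1: add {D} — D (Eve) has D→J.
A2 = A1; e.g. E (Eve) has no edge into A1. Fixed point.
D ∈ A1, so Eve can force the target.

Eve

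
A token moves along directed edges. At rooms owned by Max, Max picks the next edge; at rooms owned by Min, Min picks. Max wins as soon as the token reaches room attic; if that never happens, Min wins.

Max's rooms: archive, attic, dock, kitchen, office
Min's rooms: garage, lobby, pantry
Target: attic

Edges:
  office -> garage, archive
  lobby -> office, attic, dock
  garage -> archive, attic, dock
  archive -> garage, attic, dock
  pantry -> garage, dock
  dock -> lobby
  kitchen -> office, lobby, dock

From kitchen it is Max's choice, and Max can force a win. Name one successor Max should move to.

A0 = {attic}
A1: add {archive} — archive (Max) has archive→attic.
A2: add {office} — office (Max) has office→archive.
A3: add {kitchen} — kitchen (Max) has kitchen→office.
A4 = A3; e.g. lobby (Min) can still go to dock. Fixed point.
From kitchen, successor office is in the attractor (rank 2); the other successors dock, lobby are not.

office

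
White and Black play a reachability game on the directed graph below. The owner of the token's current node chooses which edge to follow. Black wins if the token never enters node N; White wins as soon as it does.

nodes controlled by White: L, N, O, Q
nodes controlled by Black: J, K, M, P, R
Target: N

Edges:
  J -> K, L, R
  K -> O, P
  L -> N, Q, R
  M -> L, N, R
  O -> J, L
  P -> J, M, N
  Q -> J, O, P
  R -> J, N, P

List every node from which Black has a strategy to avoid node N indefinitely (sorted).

A0 = {N}
A1: add {L} — L (White) has L→N.
A2: add {O} — O (White) has O→L.
A3: add {Q} — Q (White) has Q→O.
A4 = A3; e.g. J (Black) can still go to K. Fixed point.
White's attractor = {L, N, O, Q}; Black avoids the target exactly from the complement.

J, K, M, P, R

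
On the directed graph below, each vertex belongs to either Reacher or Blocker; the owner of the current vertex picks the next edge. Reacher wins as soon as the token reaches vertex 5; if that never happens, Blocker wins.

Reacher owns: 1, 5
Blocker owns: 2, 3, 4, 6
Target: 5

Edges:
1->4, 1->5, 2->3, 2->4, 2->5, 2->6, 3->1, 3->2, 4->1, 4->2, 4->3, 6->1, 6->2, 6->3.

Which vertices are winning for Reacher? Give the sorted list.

1, 5

A0 = {5}
A1: add {1} — 1 (Reacher) has 1→5.
A2 = A1; e.g. 2 (Blocker) can still go to 3. Fixed point.
Reacher's winning region = {1, 5}.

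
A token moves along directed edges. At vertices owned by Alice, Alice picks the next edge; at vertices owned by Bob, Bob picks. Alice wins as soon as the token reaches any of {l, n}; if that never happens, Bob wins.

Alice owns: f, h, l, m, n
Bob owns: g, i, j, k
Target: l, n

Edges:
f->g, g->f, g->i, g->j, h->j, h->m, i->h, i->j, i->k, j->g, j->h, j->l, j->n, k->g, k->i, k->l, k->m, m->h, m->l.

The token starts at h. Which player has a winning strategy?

A0 = {l, n}
A1: add {m} — m (Alice) has m→l.
A2: add {h} — h (Alice) has h→m.
A3 = A2; e.g. f (Alice) has no edge into A2. Fixed point.
h ∈ A2, so Alice can force the target.

Alice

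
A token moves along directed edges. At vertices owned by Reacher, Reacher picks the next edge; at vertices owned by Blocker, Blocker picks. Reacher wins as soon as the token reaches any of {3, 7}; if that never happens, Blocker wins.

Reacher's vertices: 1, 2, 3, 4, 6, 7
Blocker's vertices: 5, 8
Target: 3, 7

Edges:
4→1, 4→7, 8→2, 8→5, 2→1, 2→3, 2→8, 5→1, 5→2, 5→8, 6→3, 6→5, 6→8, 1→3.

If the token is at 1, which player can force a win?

Reacher

A0 = {3, 7}
A1: add {1, 2, 4, 6} — 1 (Reacher) has 1→3; 2 (Reacher) has 2→3; 4 (Reacher) has 4→7; 6 (Reacher) has 6→3.
A2 = A1; e.g. 5 (Blocker) can still go to 8. Fixed point.
1 ∈ A1, so Reacher can force the target.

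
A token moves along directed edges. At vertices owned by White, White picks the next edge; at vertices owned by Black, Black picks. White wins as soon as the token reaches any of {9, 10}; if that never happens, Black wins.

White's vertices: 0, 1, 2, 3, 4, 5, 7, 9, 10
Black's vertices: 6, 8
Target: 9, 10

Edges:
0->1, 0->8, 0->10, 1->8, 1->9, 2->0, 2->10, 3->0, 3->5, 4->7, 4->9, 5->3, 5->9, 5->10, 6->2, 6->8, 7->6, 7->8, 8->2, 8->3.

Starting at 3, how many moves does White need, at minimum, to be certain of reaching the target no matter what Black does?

A0 = {9, 10}
A1: add {0, 1, 2, 4, 5} — 0 (White) has 0→10; 1 (White) has 1→9; 2 (White) has 2→10; 4 (White) has 4→9; 5 (White) has 5→9.
A2: add {3} — 3 (White) has 3→0.
3 enters the attractor at level 2, so White can force the target in 2 moves from there.

2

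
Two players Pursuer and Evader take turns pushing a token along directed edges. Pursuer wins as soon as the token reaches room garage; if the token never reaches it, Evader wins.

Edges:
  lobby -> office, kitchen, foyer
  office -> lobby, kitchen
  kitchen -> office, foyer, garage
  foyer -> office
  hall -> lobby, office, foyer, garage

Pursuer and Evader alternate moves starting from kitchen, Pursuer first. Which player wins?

Pursuer

Track states (vertex, player-to-move).
A0 = {(garage,Pursuer), (garage,Evader)}
A1: add {(kitchen,Pursuer), (hall,Pursuer)}.
(kitchen,Pursuer) ∈ A1 ⇒ Pursuer forces the target.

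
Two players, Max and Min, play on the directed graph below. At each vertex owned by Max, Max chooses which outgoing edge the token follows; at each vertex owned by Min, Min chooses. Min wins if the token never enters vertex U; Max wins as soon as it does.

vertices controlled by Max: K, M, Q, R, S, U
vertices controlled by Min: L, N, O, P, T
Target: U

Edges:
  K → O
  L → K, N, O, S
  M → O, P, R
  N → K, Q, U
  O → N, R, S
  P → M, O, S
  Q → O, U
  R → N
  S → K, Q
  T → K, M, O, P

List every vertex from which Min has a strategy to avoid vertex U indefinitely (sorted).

A0 = {U}
A1: add {Q} — Q (Max) has Q→U.
A2: add {S} — S (Max) has S→Q.
A3 = A2; e.g. K (Max) has no edge into A2. Fixed point.
Max's attractor = {Q, S, U}; Min avoids the target exactly from the complement.

K, L, M, N, O, P, R, T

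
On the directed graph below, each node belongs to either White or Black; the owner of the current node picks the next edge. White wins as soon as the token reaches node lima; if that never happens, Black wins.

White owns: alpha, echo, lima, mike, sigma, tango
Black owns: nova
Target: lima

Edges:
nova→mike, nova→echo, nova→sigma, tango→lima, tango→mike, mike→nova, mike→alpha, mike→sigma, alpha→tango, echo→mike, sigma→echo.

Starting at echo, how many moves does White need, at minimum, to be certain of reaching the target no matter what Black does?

4

A0 = {lima}
A1: add {tango} — tango (White) has tango→lima.
A2: add {alpha} — alpha (White) has alpha→tango.
A3: add {mike} — mike (White) has mike→alpha.
A4: add {echo} — echo (White) has echo→mike.
echo enters the attractor at level 4, so White can force the target in 4 moves from there.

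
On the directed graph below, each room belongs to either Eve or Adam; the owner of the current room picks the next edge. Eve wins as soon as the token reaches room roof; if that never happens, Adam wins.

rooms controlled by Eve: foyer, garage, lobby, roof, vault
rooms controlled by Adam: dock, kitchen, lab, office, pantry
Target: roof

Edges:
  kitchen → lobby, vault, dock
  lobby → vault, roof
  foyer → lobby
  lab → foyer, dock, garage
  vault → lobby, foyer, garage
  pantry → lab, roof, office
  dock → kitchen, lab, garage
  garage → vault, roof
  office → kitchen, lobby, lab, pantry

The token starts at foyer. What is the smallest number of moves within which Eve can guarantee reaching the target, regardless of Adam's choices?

A0 = {roof}
A1: add {garage, lobby} — lobby (Eve) has lobby→roof; garage (Eve) has garage→roof.
A2: add {foyer, vault} — foyer (Eve) has foyer→lobby; vault (Eve) has vault→lobby.
A3 = A2; e.g. kitchen (Adam) can still go to dock. Fixed point.
foyer enters the attractor at level 2, so Eve can force the target in 2 moves from there.

2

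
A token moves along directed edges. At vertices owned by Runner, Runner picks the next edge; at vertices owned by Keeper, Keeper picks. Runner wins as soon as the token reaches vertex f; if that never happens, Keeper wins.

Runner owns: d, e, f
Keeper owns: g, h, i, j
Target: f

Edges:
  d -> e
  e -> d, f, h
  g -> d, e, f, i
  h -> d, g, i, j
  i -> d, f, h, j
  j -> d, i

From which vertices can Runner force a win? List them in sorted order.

d, e, f

A0 = {f}
A1: add {e} — e (Runner) has e→f.
A2: add {d} — d (Runner) has d→e.
A3 = A2; e.g. g (Keeper) can still go to i. Fixed point.
Runner's winning region = {d, e, f}.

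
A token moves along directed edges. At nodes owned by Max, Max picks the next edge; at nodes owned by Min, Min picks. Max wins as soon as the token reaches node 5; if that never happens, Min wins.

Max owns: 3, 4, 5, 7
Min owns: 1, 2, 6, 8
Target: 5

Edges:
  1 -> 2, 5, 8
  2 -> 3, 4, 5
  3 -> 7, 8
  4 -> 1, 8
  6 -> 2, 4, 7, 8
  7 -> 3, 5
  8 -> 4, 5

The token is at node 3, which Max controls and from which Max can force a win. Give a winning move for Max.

A0 = {5}
A1: add {7} — 7 (Max) has 7→5.
A2: add {3} — 3 (Max) has 3→7.
A3 = A2; e.g. 1 (Min) can still go to 2. Fixed point.
From 3, successor 7 is in the attractor (rank 1); the other successor 8 is not.

7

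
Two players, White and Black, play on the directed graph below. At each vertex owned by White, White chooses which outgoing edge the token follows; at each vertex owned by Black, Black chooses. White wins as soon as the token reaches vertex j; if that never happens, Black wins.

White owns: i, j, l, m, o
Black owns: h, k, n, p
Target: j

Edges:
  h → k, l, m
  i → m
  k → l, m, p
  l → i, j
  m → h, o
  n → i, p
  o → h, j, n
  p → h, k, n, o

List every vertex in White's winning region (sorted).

i, j, l, m, o

A0 = {j}
A1: add {l, o} — l (White) has l→j; o (White) has o→j.
A2: add {m} — m (White) has m→o.
A3: add {i} — i (White) has i→m.
A4 = A3; e.g. h (Black) can still go to k. Fixed point.
White's winning region = {i, j, l, m, o}.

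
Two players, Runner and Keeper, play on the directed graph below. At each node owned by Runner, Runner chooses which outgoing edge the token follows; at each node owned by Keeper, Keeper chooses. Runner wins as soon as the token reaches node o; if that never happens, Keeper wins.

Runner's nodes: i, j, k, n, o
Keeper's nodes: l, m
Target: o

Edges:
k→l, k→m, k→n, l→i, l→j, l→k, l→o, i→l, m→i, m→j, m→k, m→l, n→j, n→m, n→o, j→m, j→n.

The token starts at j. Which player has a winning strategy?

Runner

A0 = {o}
A1: add {n} — n (Runner) has n→o.
A2: add {j, k} — j (Runner) has j→n; k (Runner) has k→n.
A3 = A2; e.g. i (Runner) has no edge into A2. Fixed point.
j ∈ A2, so Runner can force the target.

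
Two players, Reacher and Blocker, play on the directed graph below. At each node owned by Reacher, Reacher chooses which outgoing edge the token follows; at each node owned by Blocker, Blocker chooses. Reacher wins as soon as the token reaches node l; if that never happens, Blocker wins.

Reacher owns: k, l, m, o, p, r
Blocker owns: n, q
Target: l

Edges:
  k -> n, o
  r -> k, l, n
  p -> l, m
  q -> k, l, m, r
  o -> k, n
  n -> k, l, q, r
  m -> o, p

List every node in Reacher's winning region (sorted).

A0 = {l}
A1: add {p, r} — p (Reacher) has p→l; r (Reacher) has r→l.
A2: add {m} — m (Reacher) has m→p.
A3 = A2; e.g. k (Reacher) has no edge into A2. Fixed point.
Reacher's winning region = {l, m, p, r}.

l, m, p, r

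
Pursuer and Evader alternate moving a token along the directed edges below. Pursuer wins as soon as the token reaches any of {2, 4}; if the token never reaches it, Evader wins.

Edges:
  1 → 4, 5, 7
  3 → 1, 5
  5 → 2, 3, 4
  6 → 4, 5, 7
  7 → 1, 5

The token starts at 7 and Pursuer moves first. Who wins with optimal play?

Track states (vertex, player-to-move).
A0 = {(2,Pursuer), (2,Evader), (4,Pursuer), (4,Evader)}
A1: add {(1,Pursuer), (5,Pursuer), (6,Pursuer)}.
A2: add {(3,Evader), (7,Evader)}.
A3 = A2; e.g. (1,Evader) stays out. (7,Pursuer) never enters ⇒ Evader avoids the target.

Evader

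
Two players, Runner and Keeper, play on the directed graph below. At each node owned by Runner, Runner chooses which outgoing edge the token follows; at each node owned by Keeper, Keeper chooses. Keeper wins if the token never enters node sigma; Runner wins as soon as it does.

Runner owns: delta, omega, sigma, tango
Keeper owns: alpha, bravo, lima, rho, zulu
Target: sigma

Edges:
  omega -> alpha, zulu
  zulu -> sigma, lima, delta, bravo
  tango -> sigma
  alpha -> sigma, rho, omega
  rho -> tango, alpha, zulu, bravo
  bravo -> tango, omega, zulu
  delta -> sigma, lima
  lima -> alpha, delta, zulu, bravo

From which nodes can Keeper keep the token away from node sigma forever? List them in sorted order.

alpha, bravo, lima, omega, rho, zulu

A0 = {sigma}
A1: add {delta, tango} — tango (Runner) has tango→sigma; delta (Runner) has delta→sigma.
A2 = A1; e.g. lima (Keeper) can still go to alpha. Fixed point.
Runner's attractor = {delta, sigma, tango}; Keeper avoids the target exactly from the complement.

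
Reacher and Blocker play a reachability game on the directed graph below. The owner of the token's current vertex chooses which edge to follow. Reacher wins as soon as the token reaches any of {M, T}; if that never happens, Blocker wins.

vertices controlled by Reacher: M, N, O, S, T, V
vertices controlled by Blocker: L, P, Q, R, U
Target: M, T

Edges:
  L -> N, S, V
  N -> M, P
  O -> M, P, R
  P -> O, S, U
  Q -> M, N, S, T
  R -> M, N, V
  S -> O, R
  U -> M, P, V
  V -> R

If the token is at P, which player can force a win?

A0 = {M, T}
A1: add {N, O} — N (Reacher) has N→M; O (Reacher) has O→M.
A2: add {S} — S (Reacher) has S→O.
A3: add {Q} — Q (Blocker): all of {M, N, S, T} already in.
A4 = A3; e.g. L (Blocker) can still go to V. Fixed point.
P never enters the attractor, so Blocker can avoid the target forever.

Blocker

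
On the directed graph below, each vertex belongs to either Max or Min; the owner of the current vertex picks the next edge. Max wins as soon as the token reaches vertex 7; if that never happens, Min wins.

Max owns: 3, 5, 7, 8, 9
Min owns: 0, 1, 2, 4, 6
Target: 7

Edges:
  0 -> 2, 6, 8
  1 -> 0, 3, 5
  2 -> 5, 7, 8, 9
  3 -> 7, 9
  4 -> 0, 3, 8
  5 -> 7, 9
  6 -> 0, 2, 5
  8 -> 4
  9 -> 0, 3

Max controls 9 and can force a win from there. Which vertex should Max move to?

3

A0 = {7}
A1: add {3, 5} — 3 (Max) has 3→7; 5 (Max) has 5→7.
A2: add {9} — 9 (Max) has 9→3.
A3 = A2; e.g. 0 (Min) can still go to 2. Fixed point.
From 9, successor 3 is in the attractor (rank 1); the other successor 0 is not.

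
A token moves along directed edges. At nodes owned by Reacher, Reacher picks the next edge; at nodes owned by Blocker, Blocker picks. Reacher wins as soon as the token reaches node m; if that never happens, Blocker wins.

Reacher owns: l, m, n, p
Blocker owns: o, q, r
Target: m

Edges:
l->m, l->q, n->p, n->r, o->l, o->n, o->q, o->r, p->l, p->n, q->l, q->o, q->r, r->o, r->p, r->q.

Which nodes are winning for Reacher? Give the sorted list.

A0 = {m}
A1: add {l} — l (Reacher) has l→m.
A2: add {p} — p (Reacher) has p→l.
A3: add {n} — n (Reacher) has n→p.
A4 = A3; e.g. o (Blocker) can still go to q. Fixed point.
Reacher's winning region = {l, m, n, p}.

l, m, n, p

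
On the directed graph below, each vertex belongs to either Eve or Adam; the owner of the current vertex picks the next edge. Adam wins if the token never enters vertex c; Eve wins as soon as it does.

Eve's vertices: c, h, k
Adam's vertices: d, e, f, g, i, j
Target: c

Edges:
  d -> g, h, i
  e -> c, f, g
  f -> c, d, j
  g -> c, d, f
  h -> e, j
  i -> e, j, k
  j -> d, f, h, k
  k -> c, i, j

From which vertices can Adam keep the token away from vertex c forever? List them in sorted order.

d, e, f, g, h, i, j

A0 = {c}
A1: add {k} — k (Eve) has k→c.
A2 = A1; e.g. d (Adam) can still go to g. Fixed point.
Eve's attractor = {c, k}; Adam avoids the target exactly from the complement.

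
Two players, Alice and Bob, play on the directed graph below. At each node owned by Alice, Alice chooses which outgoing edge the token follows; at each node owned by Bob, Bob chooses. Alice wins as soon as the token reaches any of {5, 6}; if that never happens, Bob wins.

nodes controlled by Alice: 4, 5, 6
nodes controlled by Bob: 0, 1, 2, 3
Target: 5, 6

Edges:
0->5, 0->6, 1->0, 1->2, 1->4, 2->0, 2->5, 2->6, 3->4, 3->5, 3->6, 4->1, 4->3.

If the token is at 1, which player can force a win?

Bob

A0 = {5, 6}
A1: add {0} — 0 (Bob): all of {5, 6} already in.
A2: add {2} — 2 (Bob): all of {0, 5, 6} already in.
A3 = A2; e.g. 1 (Bob) can still go to 4. Fixed point.
1 never enters the attractor, so Bob can avoid the target forever.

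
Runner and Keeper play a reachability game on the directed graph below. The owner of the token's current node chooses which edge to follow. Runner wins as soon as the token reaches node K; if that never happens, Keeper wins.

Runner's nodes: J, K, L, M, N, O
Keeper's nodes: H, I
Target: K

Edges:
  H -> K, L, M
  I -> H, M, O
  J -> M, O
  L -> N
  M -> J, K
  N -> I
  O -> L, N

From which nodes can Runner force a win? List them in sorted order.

A0 = {K}
A1: add {M} — M (Runner) has M→K.
A2: add {J} — J (Runner) has J→M.
A3 = A2; e.g. H (Keeper) can still go to L. Fixed point.
Runner's winning region = {J, K, M}.

J, K, M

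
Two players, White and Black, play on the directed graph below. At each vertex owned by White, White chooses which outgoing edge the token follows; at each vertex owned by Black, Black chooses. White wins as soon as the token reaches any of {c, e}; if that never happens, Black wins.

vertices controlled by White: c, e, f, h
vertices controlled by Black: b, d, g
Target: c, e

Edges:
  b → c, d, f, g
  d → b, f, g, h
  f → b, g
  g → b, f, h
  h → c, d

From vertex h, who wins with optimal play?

White

A0 = {c, e}
A1: add {h} — h (White) has h→c.
A2 = A1; e.g. b (Black) can still go to d. Fixed point.
h ∈ A1, so White can force the target.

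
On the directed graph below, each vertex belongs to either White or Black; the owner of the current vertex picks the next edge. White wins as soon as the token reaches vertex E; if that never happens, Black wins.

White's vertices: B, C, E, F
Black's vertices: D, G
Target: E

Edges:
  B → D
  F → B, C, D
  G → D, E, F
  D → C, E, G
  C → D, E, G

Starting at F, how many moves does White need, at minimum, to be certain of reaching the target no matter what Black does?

A0 = {E}
A1: add {C} — C (White) has C→E.
A2: add {F} — F (White) has F→C.
A3 = A2; e.g. B (White) has no edge into A2. Fixed point.
F enters the attractor at level 2, so White can force the target in 2 moves from there.

2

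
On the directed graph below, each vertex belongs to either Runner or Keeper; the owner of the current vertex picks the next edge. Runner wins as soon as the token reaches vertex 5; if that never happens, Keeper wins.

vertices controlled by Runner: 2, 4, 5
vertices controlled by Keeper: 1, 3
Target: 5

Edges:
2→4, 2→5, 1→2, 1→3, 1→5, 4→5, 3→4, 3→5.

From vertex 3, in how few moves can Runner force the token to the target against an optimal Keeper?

2

A0 = {5}
A1: add {2, 4} — 2 (Runner) has 2→5; 4 (Runner) has 4→5.
A2: add {3} — 3 (Keeper): all of {4, 5} already in.
3 enters the attractor at level 2, so Runner can force the target in 2 moves from there.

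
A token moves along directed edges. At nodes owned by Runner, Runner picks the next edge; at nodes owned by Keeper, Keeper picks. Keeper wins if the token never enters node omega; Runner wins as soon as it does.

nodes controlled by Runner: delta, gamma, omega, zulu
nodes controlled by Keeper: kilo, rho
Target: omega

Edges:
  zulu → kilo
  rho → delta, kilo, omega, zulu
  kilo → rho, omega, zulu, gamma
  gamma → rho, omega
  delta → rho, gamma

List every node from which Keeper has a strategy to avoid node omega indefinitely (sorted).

kilo, rho, zulu

A0 = {omega}
A1: add {gamma} — gamma (Runner) has gamma→omega.
A2: add {delta} — delta (Runner) has delta→gamma.
A3 = A2; e.g. kilo (Keeper) can still go to rho. Fixed point.
Runner's attractor = {delta, gamma, omega}; Keeper avoids the target exactly from the complement.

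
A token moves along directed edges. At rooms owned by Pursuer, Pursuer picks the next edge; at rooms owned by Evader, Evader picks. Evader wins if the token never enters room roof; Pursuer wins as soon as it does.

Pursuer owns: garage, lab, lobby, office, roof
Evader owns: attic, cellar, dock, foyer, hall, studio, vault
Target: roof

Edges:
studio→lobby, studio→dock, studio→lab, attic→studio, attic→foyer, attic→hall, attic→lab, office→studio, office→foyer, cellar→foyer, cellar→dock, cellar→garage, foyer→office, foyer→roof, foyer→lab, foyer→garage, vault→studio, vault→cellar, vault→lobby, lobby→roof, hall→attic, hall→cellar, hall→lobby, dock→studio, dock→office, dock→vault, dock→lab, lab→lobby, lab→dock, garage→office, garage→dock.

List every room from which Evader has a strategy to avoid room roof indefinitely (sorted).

A0 = {roof}
A1: add {lobby} — lobby (Pursuer) has lobby→roof.
A2: add {lab} — lab (Pursuer) has lab→lobby.
A3 = A2; e.g. studio (Evader) can still go to dock. Fixed point.
Pursuer's attractor = {lab, lobby, roof}; Evader avoids the target exactly from the complement.

attic, cellar, dock, foyer, garage, hall, office, studio, vault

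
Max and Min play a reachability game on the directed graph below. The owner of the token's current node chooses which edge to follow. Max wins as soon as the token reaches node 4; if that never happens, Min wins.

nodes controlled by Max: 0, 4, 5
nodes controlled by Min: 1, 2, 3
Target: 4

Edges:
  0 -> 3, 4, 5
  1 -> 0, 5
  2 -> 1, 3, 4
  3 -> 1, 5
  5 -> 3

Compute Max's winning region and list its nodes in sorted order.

A0 = {4}
A1: add {0} — 0 (Max) has 0→4.
A2 = A1; e.g. 1 (Min) can still go to 5. Fixed point.
Max's winning region = {0, 4}.

0, 4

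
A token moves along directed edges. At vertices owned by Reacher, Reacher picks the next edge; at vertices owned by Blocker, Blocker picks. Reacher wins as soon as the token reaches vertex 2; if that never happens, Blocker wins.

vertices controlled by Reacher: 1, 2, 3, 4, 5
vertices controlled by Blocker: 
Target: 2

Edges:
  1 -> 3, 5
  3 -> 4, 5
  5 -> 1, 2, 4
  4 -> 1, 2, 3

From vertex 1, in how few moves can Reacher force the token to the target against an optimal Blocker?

A0 = {2}
A1: add {4, 5} — 4 (Reacher) has 4→2; 5 (Reacher) has 5→2.
A2: add {1, 3} — 1 (Reacher) has 1→5; 3 (Reacher) has 3→4.
A2 = all vertices. Fixed point.
1 enters the attractor at level 2, so Reacher can force the target in 2 moves from there.

2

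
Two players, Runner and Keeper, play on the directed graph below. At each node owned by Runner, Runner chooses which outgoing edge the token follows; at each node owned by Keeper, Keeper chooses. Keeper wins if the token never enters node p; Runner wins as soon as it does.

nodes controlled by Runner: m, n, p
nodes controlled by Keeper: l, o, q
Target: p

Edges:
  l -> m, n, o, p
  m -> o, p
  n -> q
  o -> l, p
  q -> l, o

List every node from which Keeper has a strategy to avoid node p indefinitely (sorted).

l, n, o, q

A0 = {p}
A1: add {m} — m (Runner) has m→p.
A2 = A1; e.g. l (Keeper) can still go to n. Fixed point.
Runner's attractor = {m, p}; Keeper avoids the target exactly from the complement.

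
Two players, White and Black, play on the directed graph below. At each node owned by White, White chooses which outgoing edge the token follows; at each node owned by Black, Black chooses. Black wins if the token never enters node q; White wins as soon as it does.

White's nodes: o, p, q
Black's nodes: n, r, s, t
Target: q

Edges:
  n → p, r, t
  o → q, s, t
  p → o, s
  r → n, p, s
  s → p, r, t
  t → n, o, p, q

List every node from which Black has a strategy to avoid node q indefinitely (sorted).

A0 = {q}
A1: add {o} — o (White) has o→q.
A2: add {p} — p (White) has p→o.
A3 = A2; e.g. n (Black) can still go to r. Fixed point.
White's attractor = {o, p, q}; Black avoids the target exactly from the complement.

n, r, s, t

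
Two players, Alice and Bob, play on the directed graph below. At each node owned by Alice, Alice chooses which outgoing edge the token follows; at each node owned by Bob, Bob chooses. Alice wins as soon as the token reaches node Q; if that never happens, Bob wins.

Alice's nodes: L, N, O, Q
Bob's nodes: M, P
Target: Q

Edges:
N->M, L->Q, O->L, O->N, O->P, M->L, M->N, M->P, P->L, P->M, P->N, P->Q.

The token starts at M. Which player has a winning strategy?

A0 = {Q}
A1: add {L} — L (Alice) has L→Q.
A2: add {O} — O (Alice) has O→L.
A3 = A2; e.g. M (Bob) can still go to N. Fixed point.
M never enters the attractor, so Bob can avoid the target forever.

Bob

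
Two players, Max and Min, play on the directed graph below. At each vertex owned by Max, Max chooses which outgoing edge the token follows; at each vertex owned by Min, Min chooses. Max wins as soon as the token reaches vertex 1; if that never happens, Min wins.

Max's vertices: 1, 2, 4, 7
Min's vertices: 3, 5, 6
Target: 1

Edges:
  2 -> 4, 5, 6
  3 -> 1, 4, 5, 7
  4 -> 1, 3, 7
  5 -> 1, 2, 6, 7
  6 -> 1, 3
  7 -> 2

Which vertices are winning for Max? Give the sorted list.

1, 2, 4, 7

A0 = {1}
A1: add {4} — 4 (Max) has 4→1.
A2: add {2} — 2 (Max) has 2→4.
A3: add {7} — 7 (Max) has 7→2.
A4 = A3; e.g. 3 (Min) can still go to 5. Fixed point.
Max's winning region = {1, 2, 4, 7}.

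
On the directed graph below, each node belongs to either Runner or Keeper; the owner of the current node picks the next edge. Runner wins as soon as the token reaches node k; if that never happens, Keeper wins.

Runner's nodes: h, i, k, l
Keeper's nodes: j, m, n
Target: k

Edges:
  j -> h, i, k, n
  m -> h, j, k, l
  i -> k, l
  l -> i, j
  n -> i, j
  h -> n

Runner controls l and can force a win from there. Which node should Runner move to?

i

A0 = {k}
A1: add {i} — i (Runner) has i→k.
A2: add {l} — l (Runner) has l→i.
A3 = A2; e.g. h (Runner) has no edge into A2. Fixed point.
From l, successor i is in the attractor (rank 1); the other successor j is not.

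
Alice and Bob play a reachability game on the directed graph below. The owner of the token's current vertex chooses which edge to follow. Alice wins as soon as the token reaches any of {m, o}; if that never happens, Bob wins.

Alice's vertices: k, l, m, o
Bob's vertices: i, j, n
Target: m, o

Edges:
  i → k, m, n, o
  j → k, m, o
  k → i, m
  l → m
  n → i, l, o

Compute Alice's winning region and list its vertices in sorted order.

j, k, l, m, o

A0 = {m, o}
A1: add {k, l} — k (Alice) has k→m; l (Alice) has l→m.
A2: add {j} — j (Bob): all of {k, m, o} already in.
A3 = A2; e.g. i (Bob) can still go to n. Fixed point.
Alice's winning region = {j, k, l, m, o}.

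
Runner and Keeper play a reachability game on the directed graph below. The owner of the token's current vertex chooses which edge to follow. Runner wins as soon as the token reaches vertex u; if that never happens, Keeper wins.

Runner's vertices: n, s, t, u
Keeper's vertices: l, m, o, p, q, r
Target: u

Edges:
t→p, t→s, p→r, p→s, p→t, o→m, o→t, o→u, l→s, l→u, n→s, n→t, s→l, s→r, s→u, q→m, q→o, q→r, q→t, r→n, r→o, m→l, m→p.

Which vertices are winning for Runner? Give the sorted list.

A0 = {u}
A1: add {s} — s (Runner) has s→u.
A2: add {l, n, t} — l (Keeper): all of {s, u} already in; n (Runner) has n→s; t (Runner) has t→s.
A3 = A2; e.g. m (Keeper) can still go to p. Fixed point.
Runner's winning region = {l, n, s, t, u}.

l, n, s, t, u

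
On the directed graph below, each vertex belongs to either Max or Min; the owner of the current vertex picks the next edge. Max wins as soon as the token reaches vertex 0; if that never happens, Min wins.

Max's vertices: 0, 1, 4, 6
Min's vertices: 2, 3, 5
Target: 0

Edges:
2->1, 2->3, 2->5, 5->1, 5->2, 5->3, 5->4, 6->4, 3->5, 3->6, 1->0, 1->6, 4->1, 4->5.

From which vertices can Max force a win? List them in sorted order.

A0 = {0}
A1: add {1} — 1 (Max) has 1→0.
A2: add {4} — 4 (Max) has 4→1.
A3: add {6} — 6 (Max) has 6→4.
A4 = A3; e.g. 2 (Min) can still go to 3. Fixed point.
Max's winning region = {0, 1, 4, 6}.

0, 1, 4, 6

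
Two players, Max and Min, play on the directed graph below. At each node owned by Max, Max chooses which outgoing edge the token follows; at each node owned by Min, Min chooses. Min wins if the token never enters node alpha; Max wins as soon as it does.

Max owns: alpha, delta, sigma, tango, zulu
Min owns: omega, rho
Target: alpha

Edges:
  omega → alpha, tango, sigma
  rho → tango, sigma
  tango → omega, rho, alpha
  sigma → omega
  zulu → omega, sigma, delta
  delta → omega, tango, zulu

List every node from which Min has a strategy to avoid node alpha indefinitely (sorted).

A0 = {alpha}
A1: add {tango} — tango (Max) has tango→alpha.
A2: add {delta} — delta (Max) has delta→tango.
A3: add {zulu} — zulu (Max) has zulu→delta.
A4 = A3; e.g. omega (Min) can still go to sigma. Fixed point.
Max's attractor = {alpha, delta, tango, zulu}; Min avoids the target exactly from the complement.

omega, rho, sigma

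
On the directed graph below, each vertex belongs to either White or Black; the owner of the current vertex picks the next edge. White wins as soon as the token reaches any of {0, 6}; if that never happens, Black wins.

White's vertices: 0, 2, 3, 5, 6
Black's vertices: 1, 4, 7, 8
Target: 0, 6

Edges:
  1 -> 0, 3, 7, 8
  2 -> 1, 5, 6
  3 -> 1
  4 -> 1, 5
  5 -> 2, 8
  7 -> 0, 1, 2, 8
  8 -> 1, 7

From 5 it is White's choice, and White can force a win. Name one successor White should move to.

A0 = {0, 6}
A1: add {2} — 2 (White) has 2→6.
A2: add {5} — 5 (White) has 5→2.
A3 = A2; e.g. 1 (Black) can still go to 3. Fixed point.
From 5, successor 2 is in the attractor (rank 1); the other successor 8 is not.

2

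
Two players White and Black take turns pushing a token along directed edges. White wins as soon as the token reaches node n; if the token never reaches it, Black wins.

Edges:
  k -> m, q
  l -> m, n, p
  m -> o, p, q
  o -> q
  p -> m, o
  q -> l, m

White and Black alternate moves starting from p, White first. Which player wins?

Track states (vertex, player-to-move).
A0 = {(n,White), (n,Black)}
A1: add {(l,White)}.
A2 = A1; e.g. (k,White) stays out. (p,White) never enters ⇒ Black avoids the target.

Black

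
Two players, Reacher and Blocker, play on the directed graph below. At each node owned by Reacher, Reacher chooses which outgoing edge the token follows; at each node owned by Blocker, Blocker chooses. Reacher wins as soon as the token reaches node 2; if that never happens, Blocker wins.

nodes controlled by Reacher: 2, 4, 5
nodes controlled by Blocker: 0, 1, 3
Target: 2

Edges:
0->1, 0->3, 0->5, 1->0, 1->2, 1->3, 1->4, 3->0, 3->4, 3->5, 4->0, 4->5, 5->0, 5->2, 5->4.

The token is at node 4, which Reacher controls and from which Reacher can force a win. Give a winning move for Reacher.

5

A0 = {2}
A1: add {5} — 5 (Reacher) has 5→2.
A2: add {4} — 4 (Reacher) has 4→5.
A3 = A2; e.g. 0 (Blocker) can still go to 1. Fixed point.
From 4, successor 5 is in the attractor (rank 1); the other successor 0 is not.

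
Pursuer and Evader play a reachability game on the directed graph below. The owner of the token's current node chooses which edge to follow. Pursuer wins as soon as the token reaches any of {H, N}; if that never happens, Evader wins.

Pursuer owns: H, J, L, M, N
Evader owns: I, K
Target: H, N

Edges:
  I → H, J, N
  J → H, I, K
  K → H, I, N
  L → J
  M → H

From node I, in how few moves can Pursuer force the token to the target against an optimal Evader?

2

A0 = {H, N}
A1: add {J, M} — J (Pursuer) has J→H; M (Pursuer) has M→H.
A2: add {I, L} — I (Evader): all of {H, J, N} already in; L (Pursuer) has L→J.
I enters the attractor at level 2, so Pursuer can force the target in 2 moves from there.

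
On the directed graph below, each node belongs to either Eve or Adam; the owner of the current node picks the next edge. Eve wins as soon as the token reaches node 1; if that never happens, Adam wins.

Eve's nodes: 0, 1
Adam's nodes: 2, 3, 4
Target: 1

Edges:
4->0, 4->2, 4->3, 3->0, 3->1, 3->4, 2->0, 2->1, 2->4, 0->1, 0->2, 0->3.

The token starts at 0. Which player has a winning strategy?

Eve

A0 = {1}
A1: add {0} — 0 (Eve) has 0→1.
A2 = A1; e.g. 2 (Adam) can still go to 4. Fixed point.
0 ∈ A1, so Eve can force the target.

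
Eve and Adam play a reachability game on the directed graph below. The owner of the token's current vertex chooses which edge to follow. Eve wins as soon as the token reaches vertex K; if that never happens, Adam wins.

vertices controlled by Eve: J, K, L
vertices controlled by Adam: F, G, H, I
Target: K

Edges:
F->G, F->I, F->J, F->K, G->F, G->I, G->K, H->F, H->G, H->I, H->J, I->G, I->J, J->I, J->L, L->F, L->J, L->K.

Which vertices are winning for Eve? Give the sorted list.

J, K, L

A0 = {K}
A1: add {L} — L (Eve) has L→K.
A2: add {J} — J (Eve) has J→L.
A3 = A2; e.g. F (Adam) can still go to G. Fixed point.
Eve's winning region = {J, K, L}.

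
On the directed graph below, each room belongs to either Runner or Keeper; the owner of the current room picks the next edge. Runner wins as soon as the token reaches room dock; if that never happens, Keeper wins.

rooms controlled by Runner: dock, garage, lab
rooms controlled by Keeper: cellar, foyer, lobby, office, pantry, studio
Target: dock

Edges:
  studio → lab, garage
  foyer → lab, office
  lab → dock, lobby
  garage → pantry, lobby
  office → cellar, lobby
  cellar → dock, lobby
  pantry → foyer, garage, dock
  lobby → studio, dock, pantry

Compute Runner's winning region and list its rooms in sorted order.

dock, lab

A0 = {dock}
A1: add {lab} — lab (Runner) has lab→dock.
A2 = A1; e.g. studio (Keeper) can still go to garage. Fixed point.
Runner's winning region = {dock, lab}.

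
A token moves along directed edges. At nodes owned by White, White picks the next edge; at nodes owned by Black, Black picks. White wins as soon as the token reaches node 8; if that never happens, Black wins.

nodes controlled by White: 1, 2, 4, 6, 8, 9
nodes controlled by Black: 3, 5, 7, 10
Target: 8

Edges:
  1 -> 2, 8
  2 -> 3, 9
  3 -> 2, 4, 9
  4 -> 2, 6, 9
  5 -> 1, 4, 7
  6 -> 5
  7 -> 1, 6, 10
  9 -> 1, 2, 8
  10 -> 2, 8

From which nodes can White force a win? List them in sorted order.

A0 = {8}
A1: add {1, 9} — 1 (White) has 1→8; 9 (White) has 9→8.
A2: add {2, 4} — 2 (White) has 2→9; 4 (White) has 4→9.
A3: add {3, 10} — 3 (Black): all of {2, 4, 9} already in; 10 (Black): all of {2, 8} already in.
A4 = A3; e.g. 5 (Black) can still go to 7. Fixed point.
White's winning region = {1, 2, 3, 4, 8, 9, 10}.

1, 2, 3, 4, 8, 9, 10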